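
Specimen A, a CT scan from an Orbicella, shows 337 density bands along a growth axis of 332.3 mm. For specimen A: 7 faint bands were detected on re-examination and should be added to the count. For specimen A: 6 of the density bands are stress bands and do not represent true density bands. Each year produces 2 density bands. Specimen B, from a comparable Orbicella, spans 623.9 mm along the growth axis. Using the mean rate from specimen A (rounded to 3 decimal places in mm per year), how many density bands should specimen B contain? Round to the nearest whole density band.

Specimen A: after corrections the count is 337 − 6 + 7 = 338 density bands.
Specimen A: with 2 density bands per year, 338 / 2 = 169 years.
A: Mean rate = 332.3 mm / 169 years ≈ 1.966 mm/yr.
Specimen B: 623.9 mm / 1.966 mm per year = 317.34 years; at 2 density bands per year that is 317.34 × 2 ≈ 635 density bands.

635 density bands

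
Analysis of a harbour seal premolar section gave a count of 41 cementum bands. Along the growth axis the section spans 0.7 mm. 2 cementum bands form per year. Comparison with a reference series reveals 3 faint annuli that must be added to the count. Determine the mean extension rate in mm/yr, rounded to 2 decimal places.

0.03 mm/yr

True cementum band count = 41 + 3 = 44.
44 cementum bands at 2 per year is 44 / 2 = 22 years.
0.7 mm over 22 years gives 0.7 / 22 ≈ 0.03 mm/yr.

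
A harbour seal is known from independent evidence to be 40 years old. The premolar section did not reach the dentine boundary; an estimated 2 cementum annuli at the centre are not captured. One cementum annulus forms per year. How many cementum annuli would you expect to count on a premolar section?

At one cementum annulus per year, 40 years correspond to 40 cementum annuli.
Less the 2 uncaptured cementum annuli: 40 − 2 = 38.

38 cementum annuli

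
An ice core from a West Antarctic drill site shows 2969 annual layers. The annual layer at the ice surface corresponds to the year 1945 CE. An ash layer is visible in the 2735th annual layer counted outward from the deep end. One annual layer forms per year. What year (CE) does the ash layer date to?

2969 − 2735 = 234 annual layers lie beyond the ash layer toward the ice surface.
The annual layer at the ice surface is 1945 CE, so the ash layer dates to 1945 − 234 = 1711 CE.

1711 CE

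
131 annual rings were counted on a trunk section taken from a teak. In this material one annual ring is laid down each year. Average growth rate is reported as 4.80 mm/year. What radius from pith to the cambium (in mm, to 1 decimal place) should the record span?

The record spans 131 years at 4.80 mm per year.
Predicted length = 4.80 mm/year × 131 years = 628.8 mm.

628.8 mm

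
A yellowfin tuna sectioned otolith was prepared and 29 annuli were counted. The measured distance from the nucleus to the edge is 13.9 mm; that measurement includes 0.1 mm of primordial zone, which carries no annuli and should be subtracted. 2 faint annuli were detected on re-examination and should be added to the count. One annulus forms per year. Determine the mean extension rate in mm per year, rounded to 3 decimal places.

0.445 mm per year

After corrections the count is 29 + 2 = 31 annuli.
Net length = 13.9 − 0.1 = 13.8 mm.
Extension rate ≈ 13.8 / 31 = 0.445 mm per year.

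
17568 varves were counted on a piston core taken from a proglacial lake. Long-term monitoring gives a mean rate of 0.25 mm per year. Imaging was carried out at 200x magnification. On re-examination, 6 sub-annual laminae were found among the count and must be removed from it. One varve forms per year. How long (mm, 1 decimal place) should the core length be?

4390.5 mm

Correcting the raw count gives 17568 − 6 = 17562 true varves.
Predicted length = 0.25 mm/year × 17562 years = 4390.5 mm.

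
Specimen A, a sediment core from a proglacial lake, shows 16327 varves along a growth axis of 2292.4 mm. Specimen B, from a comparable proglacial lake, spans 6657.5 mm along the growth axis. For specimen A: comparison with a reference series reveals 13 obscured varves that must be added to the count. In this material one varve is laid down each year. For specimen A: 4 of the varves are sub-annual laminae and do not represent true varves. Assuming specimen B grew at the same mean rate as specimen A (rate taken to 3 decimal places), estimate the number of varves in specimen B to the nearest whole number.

Specimen A: correcting the raw count gives 16327 − 4 + 13 = 16336 true varves.
A: Mean rate = 2292.4 mm / 16336 years ≈ 0.140 mm per year.
For B, 6657.5 / 0.140 = 47553.57 years ≈ 47554 varves.

47554 varves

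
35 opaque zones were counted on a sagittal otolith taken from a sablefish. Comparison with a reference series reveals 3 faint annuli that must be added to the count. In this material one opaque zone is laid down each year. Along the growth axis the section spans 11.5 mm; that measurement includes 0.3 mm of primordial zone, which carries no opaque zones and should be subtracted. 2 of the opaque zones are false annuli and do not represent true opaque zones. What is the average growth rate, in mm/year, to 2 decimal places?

Correcting the raw count gives 35 − 2 + 3 = 36 true opaque zones.
Removing the 0.3 mm offcut leaves 11.5 − 0.3 = 11.2 mm.
Mean rate = 11.2 mm / 36 years ≈ 0.31 mm/year.

0.31 mm/year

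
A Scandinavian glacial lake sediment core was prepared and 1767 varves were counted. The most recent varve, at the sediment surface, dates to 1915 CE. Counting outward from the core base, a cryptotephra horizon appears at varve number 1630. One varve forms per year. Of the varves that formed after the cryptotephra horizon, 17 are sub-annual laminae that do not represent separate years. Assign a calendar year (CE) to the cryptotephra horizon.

1767 − 1630 = 137 varves lie beyond the cryptotephra horizon toward the sediment surface.
137 − 17 false = 120 true varves after the cryptotephra horizon.
The varve at the sediment surface is 1915 CE, so the cryptotephra horizon dates to 1915 − 120 = 1795 CE.

1795 CE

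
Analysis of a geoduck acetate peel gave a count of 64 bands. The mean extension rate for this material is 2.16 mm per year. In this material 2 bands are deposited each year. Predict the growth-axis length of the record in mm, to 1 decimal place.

64 bands at 2 per year is 64 / 2 = 32 years.
32 years at 2.16 mm/year gives 2.16 × 32 = 69.1 mm.

69.1 mm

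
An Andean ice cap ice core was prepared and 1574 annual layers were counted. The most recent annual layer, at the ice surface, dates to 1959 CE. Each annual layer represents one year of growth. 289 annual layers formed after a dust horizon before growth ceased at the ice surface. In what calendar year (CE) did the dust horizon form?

289 annual layers post-date the dust horizon.
The annual layer at the ice surface is 1959 CE, so the dust horizon dates to 1959 − 289 = 1670 CE.

1670 CE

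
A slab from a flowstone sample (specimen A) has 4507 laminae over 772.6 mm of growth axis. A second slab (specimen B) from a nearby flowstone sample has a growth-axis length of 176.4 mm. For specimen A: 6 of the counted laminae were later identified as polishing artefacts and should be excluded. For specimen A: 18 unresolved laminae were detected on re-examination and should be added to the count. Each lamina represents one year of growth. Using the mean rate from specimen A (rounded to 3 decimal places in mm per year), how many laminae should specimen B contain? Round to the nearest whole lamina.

Specimen A: adjusted count: 4507 − 6 + 18 = 4519 laminae.
A: Mean rate = 772.6 mm / 4519 years ≈ 0.171 mm per year.
For B, 176.4 / 0.171 = 1031.58 years ≈ 1032 laminae.

1032 laminae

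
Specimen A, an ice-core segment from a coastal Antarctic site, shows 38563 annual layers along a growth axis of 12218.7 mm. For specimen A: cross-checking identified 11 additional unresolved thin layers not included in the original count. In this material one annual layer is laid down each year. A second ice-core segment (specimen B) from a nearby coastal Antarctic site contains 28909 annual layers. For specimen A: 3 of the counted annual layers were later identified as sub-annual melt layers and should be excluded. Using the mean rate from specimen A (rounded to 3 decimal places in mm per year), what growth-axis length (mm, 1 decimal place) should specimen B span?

Specimen A: true annual layer count = 38563 − 3 + 11 = 38571.
A: Extension rate ≈ 12218.7 / 38571 = 0.317 mm/yr.
For B, 0.317 mm/year × 28909 years = 9164.2 mm.

9164.2 mm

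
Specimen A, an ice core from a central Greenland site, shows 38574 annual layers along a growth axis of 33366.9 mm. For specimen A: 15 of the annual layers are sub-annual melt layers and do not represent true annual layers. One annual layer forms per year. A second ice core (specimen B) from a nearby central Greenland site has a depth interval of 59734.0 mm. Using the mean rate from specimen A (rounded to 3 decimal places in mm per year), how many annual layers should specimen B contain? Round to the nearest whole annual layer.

69057 annual layers

Specimen A: adjusted count: 38574 − 15 = 38559 annual layers.
A: Mean rate = 33366.9 mm / 38559 years ≈ 0.865 mm/year.
For B, 59734.0 / 0.865 = 69056.65 years ≈ 69057 annual layers.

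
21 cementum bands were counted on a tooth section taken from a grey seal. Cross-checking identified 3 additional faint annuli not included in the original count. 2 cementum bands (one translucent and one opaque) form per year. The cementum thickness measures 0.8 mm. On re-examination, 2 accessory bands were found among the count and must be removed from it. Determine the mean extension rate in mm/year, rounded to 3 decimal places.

True cementum band count = 21 − 2 + 3 = 22.
Dividing by 2 cementum bands per year: 22 / 2 = 11 years.
Extension rate ≈ 0.8 / 11 = 0.073 mm/year.

0.073 mm/year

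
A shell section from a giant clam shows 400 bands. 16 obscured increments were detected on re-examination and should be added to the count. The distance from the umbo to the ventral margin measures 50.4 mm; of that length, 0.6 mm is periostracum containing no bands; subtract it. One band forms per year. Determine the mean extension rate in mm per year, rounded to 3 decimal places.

True band count = 400 + 16 = 416.
The growth record spans 50.4 − 0.6 = 49.8 mm.
Mean rate = 49.8 mm / 416 years ≈ 0.120 mm per year.

0.120 mm per year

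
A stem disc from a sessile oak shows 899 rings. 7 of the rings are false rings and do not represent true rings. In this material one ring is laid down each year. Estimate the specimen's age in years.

Correcting the raw count gives 899 − 7 = 892 true rings.
With a one-to-one ring periodicity this is 892 years.

892 years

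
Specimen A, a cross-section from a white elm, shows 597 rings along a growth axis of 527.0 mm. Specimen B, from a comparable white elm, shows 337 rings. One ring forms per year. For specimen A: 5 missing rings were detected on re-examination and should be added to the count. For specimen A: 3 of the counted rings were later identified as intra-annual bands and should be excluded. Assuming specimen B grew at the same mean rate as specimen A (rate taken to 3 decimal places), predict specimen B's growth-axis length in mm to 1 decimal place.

296.6 mm

Specimen A: adjusted count: 597 − 3 + 5 = 599 rings.
A: Extension rate ≈ 527.0 / 599 = 0.880 mm per year.
For B, 0.880 mm/year × 337 years = 296.6 mm.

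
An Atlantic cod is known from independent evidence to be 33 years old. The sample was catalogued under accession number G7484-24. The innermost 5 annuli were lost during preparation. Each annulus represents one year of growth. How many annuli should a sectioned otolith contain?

At one annulus per year, 33 years correspond to 33 annuli.
Less the 5 uncaptured annuli: 33 − 5 = 28.

28 annuli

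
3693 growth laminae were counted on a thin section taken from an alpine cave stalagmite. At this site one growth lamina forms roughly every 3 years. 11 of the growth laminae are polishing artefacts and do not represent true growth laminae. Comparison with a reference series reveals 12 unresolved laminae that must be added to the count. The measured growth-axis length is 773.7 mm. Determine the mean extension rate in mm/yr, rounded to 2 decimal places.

True growth lamina count = 3693 − 11 + 12 = 3694.
Multiplying by 3 years per growth lamina: 3694 × 3 = 11082 years.
773.7 mm over 11082 years gives 773.7 / 11082 ≈ 0.07 mm/yr.

0.07 mm/yr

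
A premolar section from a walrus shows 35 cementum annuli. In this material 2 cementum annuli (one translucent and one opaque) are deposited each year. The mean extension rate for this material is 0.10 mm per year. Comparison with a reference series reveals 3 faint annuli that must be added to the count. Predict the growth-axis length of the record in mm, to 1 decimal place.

True cementum annulus count = 35 + 3 = 38.
With 2 cementum annuli per year, 38 / 2 = 19 years.
19 years at 0.10 mm/year gives 0.10 × 19 = 1.9 mm.

1.9 mm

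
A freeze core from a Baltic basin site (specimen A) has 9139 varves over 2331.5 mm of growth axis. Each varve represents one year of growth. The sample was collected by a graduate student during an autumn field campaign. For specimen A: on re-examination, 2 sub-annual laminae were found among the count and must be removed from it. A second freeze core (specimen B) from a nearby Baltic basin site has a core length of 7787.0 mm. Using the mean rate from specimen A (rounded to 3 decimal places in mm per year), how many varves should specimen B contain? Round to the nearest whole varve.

30537 varves

Specimen A: correcting the raw count gives 9139 − 2 = 9137 true varves.
A: Mean rate = 2331.5 mm / 9137 years ≈ 0.255 mm/yr.
For B, 7787.0 / 0.255 = 30537.25 years ≈ 30537 varves.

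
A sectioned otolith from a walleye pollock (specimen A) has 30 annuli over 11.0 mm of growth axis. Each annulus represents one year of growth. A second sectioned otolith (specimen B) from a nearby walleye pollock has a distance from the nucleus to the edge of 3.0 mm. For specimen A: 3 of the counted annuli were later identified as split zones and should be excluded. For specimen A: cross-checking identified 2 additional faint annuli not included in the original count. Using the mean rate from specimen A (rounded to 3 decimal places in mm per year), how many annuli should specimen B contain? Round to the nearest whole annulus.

Specimen A: after corrections the count is 30 − 3 + 2 = 29 annuli.
A: 11.0 mm over 29 years gives 11.0 / 29 ≈ 0.379 mm/year.
B spans 3.0 / 0.379 = 7.92 years ≈ 8 annuli.

8 annuli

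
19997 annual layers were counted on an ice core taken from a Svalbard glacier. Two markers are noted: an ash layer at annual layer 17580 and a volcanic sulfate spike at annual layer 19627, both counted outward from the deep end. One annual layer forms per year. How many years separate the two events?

2047 yr

19627 − 17580 = 2047 annual layers lie between the two events.
One annual layer per year makes the interval 2047 years.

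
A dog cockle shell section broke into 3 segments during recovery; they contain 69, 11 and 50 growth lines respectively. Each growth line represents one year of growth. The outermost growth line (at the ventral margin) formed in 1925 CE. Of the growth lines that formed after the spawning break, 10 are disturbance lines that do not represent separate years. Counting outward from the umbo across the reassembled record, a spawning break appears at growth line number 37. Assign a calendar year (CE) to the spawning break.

1842 CE

Total growth lines = 69 + 11 + 50 = 130.
Between growth line 37 and the ventral margin there are 130 − 37 = 93 growth lines.
Removing the 10 false growth lines leaves 93 − 10 = 83 true growth lines beyond the spawning break.
The growth line at the ventral margin is 1925 CE, so the spawning break dates to 1925 − 83 = 1842 CE.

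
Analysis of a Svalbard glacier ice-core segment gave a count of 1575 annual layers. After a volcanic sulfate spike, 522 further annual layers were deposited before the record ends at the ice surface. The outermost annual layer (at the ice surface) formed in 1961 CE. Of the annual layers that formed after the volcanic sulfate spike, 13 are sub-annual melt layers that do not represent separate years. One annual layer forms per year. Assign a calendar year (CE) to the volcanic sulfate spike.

522 annual layers post-date the volcanic sulfate spike.
Removing the 13 false annual layers leaves 522 − 13 = 509 true annual layers beyond the volcanic sulfate spike.
1961 − 509 = 1452 CE.

1452 CE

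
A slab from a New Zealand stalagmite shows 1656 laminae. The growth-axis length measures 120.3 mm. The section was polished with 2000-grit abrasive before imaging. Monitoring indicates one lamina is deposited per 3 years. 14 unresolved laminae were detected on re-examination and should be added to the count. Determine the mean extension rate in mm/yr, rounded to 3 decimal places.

Adjusted count: 1656 + 14 = 1670 laminae.
At 3 years per lamina, 1670 × 3 = 5010 years.
Extension rate ≈ 120.3 / 5010 = 0.024 mm/yr.

0.024 mm/yr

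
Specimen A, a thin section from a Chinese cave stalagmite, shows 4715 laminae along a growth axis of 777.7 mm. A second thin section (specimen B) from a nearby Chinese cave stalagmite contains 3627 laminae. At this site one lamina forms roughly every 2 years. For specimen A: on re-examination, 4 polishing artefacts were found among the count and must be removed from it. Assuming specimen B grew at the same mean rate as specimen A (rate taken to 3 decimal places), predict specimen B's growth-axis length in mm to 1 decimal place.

602.1 mm

Specimen A: true lamina count = 4715 − 4 = 4711.
Specimen A: at 2 years per lamina, 4711 × 2 = 9422 years.
A: Mean rate = 777.7 mm / 9422 years ≈ 0.083 mm/year.
Specimen B: at 2 years per lamina, 3627 × 2 = 7254 years. For B, 0.083 mm/year × 7254 years = 602.1 mm.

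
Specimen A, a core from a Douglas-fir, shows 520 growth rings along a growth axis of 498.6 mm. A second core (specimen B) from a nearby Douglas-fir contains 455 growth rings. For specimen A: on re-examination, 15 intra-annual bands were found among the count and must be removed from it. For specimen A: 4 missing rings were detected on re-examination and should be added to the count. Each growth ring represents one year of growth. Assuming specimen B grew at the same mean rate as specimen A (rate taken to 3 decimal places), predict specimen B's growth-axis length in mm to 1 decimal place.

445.9 mm

Specimen A: after corrections the count is 520 − 15 + 4 = 509 growth rings.
A: 498.6 mm over 509 years gives 498.6 / 509 ≈ 0.980 mm per year.
B's length ≈ 0.980 × 455 = 445.9 mm.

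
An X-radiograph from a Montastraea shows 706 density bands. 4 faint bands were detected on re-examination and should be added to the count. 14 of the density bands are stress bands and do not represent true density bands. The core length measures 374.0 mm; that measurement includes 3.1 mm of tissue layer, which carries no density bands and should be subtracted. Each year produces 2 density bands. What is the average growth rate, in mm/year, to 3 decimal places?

1.066 mm/year

Correcting the raw count gives 706 − 14 + 4 = 696 true density bands.
With 2 density bands per year, 696 / 2 = 348 years.
Removing the 3.1 mm offcut leaves 374.0 − 3.1 = 370.9 mm.
Extension rate ≈ 370.9 / 348 = 1.066 mm/year.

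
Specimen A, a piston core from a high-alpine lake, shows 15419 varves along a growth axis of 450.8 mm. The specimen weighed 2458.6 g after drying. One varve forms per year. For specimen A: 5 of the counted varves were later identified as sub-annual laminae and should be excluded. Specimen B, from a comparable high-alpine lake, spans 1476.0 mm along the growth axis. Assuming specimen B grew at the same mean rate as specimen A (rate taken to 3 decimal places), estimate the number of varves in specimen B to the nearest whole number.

50897 varves

Specimen A: true varve count = 15419 − 5 = 15414.
A: Extension rate ≈ 450.8 / 15414 = 0.029 mm/year.
Specimen B: 1476.0 mm / 0.029 mm per year = 50896.55 years ≈ 50897 varves.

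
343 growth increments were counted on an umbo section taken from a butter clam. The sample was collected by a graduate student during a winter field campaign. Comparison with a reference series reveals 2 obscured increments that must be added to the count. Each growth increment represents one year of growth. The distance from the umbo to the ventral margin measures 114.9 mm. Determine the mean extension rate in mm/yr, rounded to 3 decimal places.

0.333 mm/yr

True growth increment count = 343 + 2 = 345.
Extension rate ≈ 114.9 / 345 = 0.333 mm/yr.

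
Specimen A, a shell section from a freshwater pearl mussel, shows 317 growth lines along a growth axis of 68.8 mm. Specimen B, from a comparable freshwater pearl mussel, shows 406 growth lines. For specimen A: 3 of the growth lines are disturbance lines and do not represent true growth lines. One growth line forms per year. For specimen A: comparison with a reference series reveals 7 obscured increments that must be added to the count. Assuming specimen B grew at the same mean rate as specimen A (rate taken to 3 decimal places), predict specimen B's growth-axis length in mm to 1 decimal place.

86.9 mm

Specimen A: true growth line count = 317 − 3 + 7 = 321.
A: 68.8 mm over 321 years gives 68.8 / 321 ≈ 0.214 mm per year.
Length of B = 0.214 × 406 = 86.9 mm.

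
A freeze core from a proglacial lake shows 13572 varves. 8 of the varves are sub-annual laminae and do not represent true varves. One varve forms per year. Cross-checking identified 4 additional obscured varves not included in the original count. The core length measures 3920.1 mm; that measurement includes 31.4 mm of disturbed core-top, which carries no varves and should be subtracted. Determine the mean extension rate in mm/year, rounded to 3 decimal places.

0.287 mm/year

True varve count = 13572 − 8 + 4 = 13568.
Net length = 3920.1 − 31.4 = 3888.7 mm.
Mean rate = 3888.7 mm / 13568 years ≈ 0.287 mm/year.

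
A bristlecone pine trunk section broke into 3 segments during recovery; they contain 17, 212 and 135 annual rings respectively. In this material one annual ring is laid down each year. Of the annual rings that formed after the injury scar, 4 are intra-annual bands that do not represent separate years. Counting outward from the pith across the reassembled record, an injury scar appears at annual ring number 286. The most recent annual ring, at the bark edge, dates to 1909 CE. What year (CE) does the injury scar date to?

Total annual rings = 17 + 212 + 135 = 364.
364 − 286 = 78 annual rings lie beyond the injury scar toward the bark edge.
78 − 4 false = 74 true annual rings after the injury scar.
The annual ring at the bark edge is 1909 CE, so the injury scar dates to 1909 − 74 = 1835 CE.

1835 CE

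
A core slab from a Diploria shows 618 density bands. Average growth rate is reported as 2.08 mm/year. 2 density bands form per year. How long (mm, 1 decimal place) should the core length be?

618 density bands at 2 per year is 618 / 2 = 309 years.
Length ≈ 2.08 × 309 = 642.7 mm.

642.7 mm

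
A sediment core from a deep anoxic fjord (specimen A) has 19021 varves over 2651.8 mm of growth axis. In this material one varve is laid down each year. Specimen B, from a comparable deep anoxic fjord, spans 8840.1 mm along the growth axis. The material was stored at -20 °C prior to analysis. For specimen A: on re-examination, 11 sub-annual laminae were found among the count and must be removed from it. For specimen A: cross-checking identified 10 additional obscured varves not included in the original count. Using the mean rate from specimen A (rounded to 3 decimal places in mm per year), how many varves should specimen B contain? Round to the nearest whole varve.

63598 varves

Specimen A: adjusted count: 19021 − 11 + 10 = 19020 varves.
A: Mean rate = 2651.8 mm / 19020 years ≈ 0.139 mm/yr.
B spans 8840.1 / 0.139 = 63597.84 years ≈ 63598 varves.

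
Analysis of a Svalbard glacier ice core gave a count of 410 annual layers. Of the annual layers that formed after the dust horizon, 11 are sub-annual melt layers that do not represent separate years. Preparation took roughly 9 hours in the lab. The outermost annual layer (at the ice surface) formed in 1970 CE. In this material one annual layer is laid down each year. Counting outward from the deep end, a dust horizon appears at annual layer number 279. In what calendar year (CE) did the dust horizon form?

410 − 279 = 131 annual layers lie beyond the dust horizon toward the ice surface.
131 − 11 false = 120 true annual layers after the dust horizon.
Counting back 120 years from 1970 CE places the dust horizon in 1970 − 120 = 1850 CE.

1850 CE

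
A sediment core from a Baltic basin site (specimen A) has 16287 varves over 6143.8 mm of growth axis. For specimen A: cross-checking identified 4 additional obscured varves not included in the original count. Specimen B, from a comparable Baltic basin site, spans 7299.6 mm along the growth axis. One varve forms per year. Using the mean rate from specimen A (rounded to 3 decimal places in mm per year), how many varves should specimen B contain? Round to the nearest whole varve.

Specimen A: true varve count = 16287 + 4 = 16291.
A: 6143.8 mm over 16291 years gives 6143.8 / 16291 ≈ 0.377 mm/yr.
B spans 7299.6 / 0.377 = 19362.33 years ≈ 19362 varves.

19362 varves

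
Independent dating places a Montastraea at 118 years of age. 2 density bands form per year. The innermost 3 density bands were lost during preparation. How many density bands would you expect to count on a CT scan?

Expected density bands: 118 × 2 = 236.
Subtracting the 3 density bands not captured gives 236 − 3 = 233 density bands in the record.

233 density bands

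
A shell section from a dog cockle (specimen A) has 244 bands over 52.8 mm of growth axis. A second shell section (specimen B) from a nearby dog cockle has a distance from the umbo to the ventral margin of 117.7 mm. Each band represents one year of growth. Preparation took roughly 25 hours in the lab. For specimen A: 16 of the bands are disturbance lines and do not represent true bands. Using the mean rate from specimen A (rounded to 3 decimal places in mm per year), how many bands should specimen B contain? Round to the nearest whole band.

507 bands

Specimen A: after corrections the count is 244 − 16 = 228 bands.
A: 52.8 mm over 228 years gives 52.8 / 228 ≈ 0.232 mm/yr.
For B, 117.7 / 0.232 = 507.33 years ≈ 507 bands.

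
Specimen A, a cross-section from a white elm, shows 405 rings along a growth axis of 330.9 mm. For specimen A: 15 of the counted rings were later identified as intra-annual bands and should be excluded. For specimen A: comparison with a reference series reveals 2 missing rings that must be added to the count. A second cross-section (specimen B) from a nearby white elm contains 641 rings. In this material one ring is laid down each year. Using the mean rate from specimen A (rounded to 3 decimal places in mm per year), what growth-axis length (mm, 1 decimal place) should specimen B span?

541.0 mm

Specimen A: adjusted count: 405 − 15 + 2 = 392 rings.
A: 330.9 mm over 392 years gives 330.9 / 392 ≈ 0.844 mm per year.
For B, 0.844 mm/year × 641 years = 541.0 mm.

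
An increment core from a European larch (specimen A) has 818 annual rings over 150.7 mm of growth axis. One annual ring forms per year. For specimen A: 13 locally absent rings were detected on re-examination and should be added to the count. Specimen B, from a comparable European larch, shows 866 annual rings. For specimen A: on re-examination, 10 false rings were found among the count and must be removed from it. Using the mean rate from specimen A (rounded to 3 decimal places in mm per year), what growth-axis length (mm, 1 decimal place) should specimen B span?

Specimen A: after corrections the count is 818 − 10 + 13 = 821 annual rings.
A: 150.7 mm over 821 years gives 150.7 / 821 ≈ 0.184 mm/yr.
B's length ≈ 0.184 × 866 = 159.3 mm.

159.3 mm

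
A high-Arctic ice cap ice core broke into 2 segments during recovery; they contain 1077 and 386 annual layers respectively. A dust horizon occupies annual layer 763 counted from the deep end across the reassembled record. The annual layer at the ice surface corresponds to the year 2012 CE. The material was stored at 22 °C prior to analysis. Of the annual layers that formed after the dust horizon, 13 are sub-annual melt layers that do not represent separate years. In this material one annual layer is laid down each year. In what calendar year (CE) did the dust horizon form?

1325 CE

Total annual layers = 1077 + 386 = 1463.
The dust horizon sits at annual layer 763 from the deep end, so 1463 − 763 = 700 annual layers formed after it.
Excluding 13 false annual layers: 700 − 13 = 687.
Counting back 687 years from 2012 CE places the dust horizon in 2012 − 687 = 1325 CE.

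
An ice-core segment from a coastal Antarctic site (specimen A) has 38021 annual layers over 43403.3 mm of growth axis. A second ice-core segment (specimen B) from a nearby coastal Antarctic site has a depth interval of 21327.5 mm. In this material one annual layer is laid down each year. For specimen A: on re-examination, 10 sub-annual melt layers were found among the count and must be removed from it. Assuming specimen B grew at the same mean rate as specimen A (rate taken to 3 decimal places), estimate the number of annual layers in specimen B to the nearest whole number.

Specimen A: after corrections the count is 38021 − 10 = 38011 annual layers.
A: Mean rate = 43403.3 mm / 38011 years ≈ 1.142 mm/year.
B spans 21327.5 / 1.142 = 18675.57 years ≈ 18676 annual layers.

18676 annual layers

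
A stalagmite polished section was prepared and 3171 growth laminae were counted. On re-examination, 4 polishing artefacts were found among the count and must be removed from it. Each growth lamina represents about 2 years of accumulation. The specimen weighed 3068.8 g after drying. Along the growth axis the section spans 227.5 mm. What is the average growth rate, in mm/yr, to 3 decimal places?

0.036 mm/yr

True growth lamina count = 3171 − 4 = 3167.
3167 growth laminae at 2 years each span 3167 × 2 = 6334 years.
Mean rate = 227.5 mm / 6334 years ≈ 0.036 mm/yr.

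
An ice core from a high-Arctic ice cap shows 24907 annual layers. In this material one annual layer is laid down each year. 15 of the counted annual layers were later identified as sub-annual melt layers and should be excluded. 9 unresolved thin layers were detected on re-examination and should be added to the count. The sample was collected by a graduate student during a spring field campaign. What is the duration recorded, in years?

24901 yr

Adjusted count: 24907 − 15 + 9 = 24901 annual layers.
At one annual layer per year, that is 24901 years.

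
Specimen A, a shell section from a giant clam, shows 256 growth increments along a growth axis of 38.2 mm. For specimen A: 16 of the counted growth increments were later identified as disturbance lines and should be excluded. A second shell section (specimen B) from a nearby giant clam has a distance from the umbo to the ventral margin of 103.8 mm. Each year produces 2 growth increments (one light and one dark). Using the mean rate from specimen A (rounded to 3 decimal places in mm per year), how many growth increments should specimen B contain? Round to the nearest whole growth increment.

653 growth increments

Specimen A: true growth increment count = 256 − 16 = 240.
Specimen A: 240 growth increments at 2 per year is 240 / 2 = 120 years.
A: Mean rate = 38.2 mm / 120 years ≈ 0.318 mm per year.
B spans 103.8 / 0.318 = 326.42 years; at 2 growth increments per year that is 326.42 × 2 ≈ 653 growth increments.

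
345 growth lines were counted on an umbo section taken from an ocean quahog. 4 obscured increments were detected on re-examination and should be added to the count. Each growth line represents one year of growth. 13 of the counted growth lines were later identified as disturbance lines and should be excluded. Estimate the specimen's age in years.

After corrections the count is 345 − 13 + 4 = 336 growth lines.
One growth line per year makes the duration 336 years.

336 yr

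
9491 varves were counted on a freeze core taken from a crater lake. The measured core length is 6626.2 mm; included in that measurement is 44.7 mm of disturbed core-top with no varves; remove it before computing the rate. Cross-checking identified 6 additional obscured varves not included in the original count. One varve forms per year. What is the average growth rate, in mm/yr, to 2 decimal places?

Adjusted count: 9491 + 6 = 9497 varves.
Removing the 44.7 mm offcut leaves 6626.2 − 44.7 = 6581.5 mm.
Extension rate ≈ 6581.5 / 9497 = 0.69 mm/yr.

0.69 mm/yr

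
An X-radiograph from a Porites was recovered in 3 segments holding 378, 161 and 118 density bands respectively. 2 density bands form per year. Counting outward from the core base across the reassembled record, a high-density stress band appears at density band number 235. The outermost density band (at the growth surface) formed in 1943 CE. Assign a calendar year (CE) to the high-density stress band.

1732 CE

Total density bands = 378 + 161 + 118 = 657.
The high-density stress band sits at density band 235 from the core base, so 657 − 235 = 422 density bands formed after it.
422 density bands at 2 per year is 422 / 2 = 211 years.
Counting back 211 years from 1943 CE places the high-density stress band in 1943 − 211 = 1732 CE.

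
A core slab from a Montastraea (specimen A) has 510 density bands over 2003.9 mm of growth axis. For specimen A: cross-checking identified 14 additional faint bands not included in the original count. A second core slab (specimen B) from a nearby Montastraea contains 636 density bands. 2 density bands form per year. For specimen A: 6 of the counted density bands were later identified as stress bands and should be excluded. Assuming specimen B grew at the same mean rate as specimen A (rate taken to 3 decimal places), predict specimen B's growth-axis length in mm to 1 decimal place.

2460.4 mm

Specimen A: after corrections the count is 510 − 6 + 14 = 518 density bands.
Specimen A: 518 density bands at 2 per year is 518 / 2 = 259 years.
A: Mean rate = 2003.9 mm / 259 years ≈ 7.737 mm/year.
Specimen B: 636 density bands at 2 per year is 636 / 2 = 318 years. For B, 7.737 mm/year × 318 years = 2460.4 mm.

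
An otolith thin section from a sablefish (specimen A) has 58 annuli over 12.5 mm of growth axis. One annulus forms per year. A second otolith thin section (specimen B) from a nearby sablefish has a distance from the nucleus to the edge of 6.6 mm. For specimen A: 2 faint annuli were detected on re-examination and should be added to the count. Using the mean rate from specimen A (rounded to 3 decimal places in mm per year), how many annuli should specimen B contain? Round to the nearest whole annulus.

Specimen A: true annulus count = 58 + 2 = 60.
A: 12.5 mm over 60 years gives 12.5 / 60 ≈ 0.208 mm per year.
Specimen B: 6.6 mm / 0.208 mm per year = 31.73 years ≈ 32 annuli.

32 annuli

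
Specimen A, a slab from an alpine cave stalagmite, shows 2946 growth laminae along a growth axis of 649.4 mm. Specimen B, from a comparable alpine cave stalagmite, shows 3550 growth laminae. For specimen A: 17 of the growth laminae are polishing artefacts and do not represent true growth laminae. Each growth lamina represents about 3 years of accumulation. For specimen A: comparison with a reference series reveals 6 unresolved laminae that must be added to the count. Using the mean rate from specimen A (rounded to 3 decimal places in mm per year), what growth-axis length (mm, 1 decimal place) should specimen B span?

Specimen A: after corrections the count is 2946 − 17 + 6 = 2935 growth laminae.
Specimen A: multiplying by 3 years per growth lamina: 2935 × 3 = 8805 years.
A: 649.4 mm over 8805 years gives 649.4 / 8805 ≈ 0.074 mm per year.
Specimen B: 3550 growth laminae at 3 years each span 3550 × 3 = 10650 years. B's length ≈ 0.074 × 10650 = 788.1 mm.

788.1 mm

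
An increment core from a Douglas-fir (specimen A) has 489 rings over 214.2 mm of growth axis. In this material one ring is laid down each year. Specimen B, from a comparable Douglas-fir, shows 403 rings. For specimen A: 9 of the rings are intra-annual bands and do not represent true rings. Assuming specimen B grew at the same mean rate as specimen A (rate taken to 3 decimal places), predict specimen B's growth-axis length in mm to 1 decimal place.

179.7 mm

Specimen A: after corrections the count is 489 − 9 = 480 rings.
A: Mean rate = 214.2 mm / 480 years ≈ 0.446 mm/year.
B's length ≈ 0.446 × 403 = 179.7 mm.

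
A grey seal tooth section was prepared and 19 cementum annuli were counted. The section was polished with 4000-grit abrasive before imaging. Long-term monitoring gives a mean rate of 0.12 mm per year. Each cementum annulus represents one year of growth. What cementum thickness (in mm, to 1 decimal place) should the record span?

2.3 mm

19 years of growth are recorded.
19 years at 0.12 mm/year gives 0.12 × 19 = 2.3 mm.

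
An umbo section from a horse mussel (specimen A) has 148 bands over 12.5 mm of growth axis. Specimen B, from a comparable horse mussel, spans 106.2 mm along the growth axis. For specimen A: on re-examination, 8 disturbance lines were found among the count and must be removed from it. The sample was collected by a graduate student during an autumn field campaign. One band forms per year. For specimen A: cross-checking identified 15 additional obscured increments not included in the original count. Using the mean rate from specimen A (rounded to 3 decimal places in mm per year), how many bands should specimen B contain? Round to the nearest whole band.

1311 bands

Specimen A: after corrections the count is 148 − 8 + 15 = 155 bands.
A: Mean rate = 12.5 mm / 155 years ≈ 0.081 mm per year.
B spans 106.2 / 0.081 = 1311.11 years ≈ 1311 bands.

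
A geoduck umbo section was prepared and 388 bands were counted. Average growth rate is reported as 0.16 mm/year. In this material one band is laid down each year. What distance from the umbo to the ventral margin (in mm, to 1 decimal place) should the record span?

62.1 mm

The record spans 388 years at 0.16 mm per year.
Predicted length = 0.16 mm/year × 388 years = 62.1 mm.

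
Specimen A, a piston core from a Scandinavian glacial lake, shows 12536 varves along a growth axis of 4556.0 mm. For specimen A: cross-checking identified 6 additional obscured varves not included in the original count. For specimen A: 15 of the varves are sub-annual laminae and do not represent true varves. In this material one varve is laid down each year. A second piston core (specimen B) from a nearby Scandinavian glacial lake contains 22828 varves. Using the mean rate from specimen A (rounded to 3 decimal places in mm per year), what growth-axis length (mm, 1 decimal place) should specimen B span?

Specimen A: correcting the raw count gives 12536 − 15 + 6 = 12527 true varves.
A: Mean rate = 4556.0 mm / 12527 years ≈ 0.364 mm/yr.
For B, 0.364 mm/year × 22828 years = 8309.4 mm.

8309.4 mm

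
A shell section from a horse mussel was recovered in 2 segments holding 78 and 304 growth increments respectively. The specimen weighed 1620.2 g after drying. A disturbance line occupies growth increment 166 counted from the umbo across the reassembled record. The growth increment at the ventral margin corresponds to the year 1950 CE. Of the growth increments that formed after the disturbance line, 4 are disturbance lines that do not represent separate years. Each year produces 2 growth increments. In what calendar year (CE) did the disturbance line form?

Total growth increments = 78 + 304 = 382.
382 − 166 = 216 growth increments lie beyond the disturbance line toward the ventral margin.
Excluding 4 false growth increments: 216 − 4 = 212.
With 2 growth increments per year, 212 / 2 = 106 years.
The growth increment at the ventral margin is 1950 CE, so the disturbance line dates to 1950 − 106 = 1844 CE.

1844 CE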